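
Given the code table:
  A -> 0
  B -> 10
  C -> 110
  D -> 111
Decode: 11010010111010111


Decoding:
110 -> C
10 -> B
0 -> A
10 -> B
111 -> D
0 -> A
10 -> B
111 -> D


Result: CBABDABD


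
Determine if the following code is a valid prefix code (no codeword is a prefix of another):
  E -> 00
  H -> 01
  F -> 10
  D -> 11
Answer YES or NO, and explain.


Checking each pair (does one codeword prefix another?):
  E='00' vs H='01': no prefix
  E='00' vs F='10': no prefix
  E='00' vs D='11': no prefix
  H='01' vs E='00': no prefix
  H='01' vs F='10': no prefix
  H='01' vs D='11': no prefix
  F='10' vs E='00': no prefix
  F='10' vs H='01': no prefix
  F='10' vs D='11': no prefix
  D='11' vs E='00': no prefix
  D='11' vs H='01': no prefix
  D='11' vs F='10': no prefix
No violation found over all pairs.

YES -- this is a valid prefix code. No codeword is a prefix of any other codeword.


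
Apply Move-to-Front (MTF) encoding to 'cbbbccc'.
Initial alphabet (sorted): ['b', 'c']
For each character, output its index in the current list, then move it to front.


MTF encoding:
'c': index 1 in ['b', 'c'] -> ['c', 'b']
'b': index 1 in ['c', 'b'] -> ['b', 'c']
'b': index 0 in ['b', 'c'] -> ['b', 'c']
'b': index 0 in ['b', 'c'] -> ['b', 'c']
'c': index 1 in ['b', 'c'] -> ['c', 'b']
'c': index 0 in ['c', 'b'] -> ['c', 'b']
'c': index 0 in ['c', 'b'] -> ['c', 'b']


Output: [1, 1, 0, 0, 1, 0, 0]


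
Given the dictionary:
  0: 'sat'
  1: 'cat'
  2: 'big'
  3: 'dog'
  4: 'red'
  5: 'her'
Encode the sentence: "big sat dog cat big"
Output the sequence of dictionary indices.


Look up each word in the dictionary:
  'big' -> 2
  'sat' -> 0
  'dog' -> 3
  'cat' -> 1
  'big' -> 2

Encoded: [2, 0, 3, 1, 2]


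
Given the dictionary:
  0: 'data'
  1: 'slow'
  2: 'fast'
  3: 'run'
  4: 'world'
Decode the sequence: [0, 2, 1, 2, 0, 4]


Look up each index in the dictionary:
  0 -> 'data'
  2 -> 'fast'
  1 -> 'slow'
  2 -> 'fast'
  0 -> 'data'
  4 -> 'world'

Decoded: "data fast slow fast data world"


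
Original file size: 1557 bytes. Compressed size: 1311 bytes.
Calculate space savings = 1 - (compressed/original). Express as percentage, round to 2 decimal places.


ratio = compressed/original = 1311/1557 = 0.842004
savings = 1 - ratio = 1 - 0.842004 = 0.157996
as a percentage: 0.157996 * 100 = 15.8%

Space savings = 1 - 1311/1557 = 15.8%


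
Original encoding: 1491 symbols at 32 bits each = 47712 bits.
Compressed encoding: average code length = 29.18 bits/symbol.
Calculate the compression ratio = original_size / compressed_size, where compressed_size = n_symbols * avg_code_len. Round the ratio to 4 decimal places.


original_size = n_symbols * orig_bits = 1491 * 32 = 47712 bits
compressed_size = n_symbols * avg_code_len = 1491 * 29.18 = 43507.38 bits
ratio = original_size / compressed_size = 47712 / 43507.38 = 1.0966

Compression ratio = 1.0966


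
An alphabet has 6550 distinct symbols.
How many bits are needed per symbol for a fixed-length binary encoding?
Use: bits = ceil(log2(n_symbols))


log2(6550) = 12.6773
Bracket: 2^12 = 4096 < 6550 <= 2^13 = 8192
So ceil(log2(6550)) = 13

bits = ceil(log2(6550)) = ceil(12.6773) = 13 bits


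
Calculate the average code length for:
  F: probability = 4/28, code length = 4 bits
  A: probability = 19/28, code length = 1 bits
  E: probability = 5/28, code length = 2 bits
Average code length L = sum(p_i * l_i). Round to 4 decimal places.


Weighted contributions p_i * l_i:
  F: (4/28) * 4 = 16/28
  A: (19/28) * 1 = 19/28
  E: (5/28) * 2 = 10/28
Sum = (16 + 19 + 10)/28 = 45/28

L = 45/28 = 1.6071 bits/symbol


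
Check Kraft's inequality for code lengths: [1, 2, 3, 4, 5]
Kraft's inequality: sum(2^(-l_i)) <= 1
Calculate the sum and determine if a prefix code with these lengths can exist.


Sum = 2^(-1) + 2^(-2) + 2^(-3) + 2^(-4) + 2^(-5)
    = 0.5 + 0.25 + 0.125 + 0.0625 + 0.03125
    = 31/32 = 0.96875
Since 0.96875 <= 1, Kraft's inequality IS satisfied.
A prefix code with these lengths CAN exist.

Kraft sum = 0.96875. Satisfied.


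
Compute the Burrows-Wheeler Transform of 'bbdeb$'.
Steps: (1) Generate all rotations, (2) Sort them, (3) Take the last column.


Rotations (sorted):
  0: $bbdeb -> last char: b
  1: b$bbde -> last char: e
  2: bbdeb$ -> last char: $
  3: bdeb$b -> last char: b
  4: deb$bb -> last char: b
  5: eb$bbd -> last char: d


BWT = be$bbd


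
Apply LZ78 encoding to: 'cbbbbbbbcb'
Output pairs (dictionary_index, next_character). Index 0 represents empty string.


LZ78 encoding steps:
Dictionary: {0: ''}
Step 1: w='' (idx 0), next='c' -> output (0, 'c'), add 'c' as idx 1
Step 2: w='' (idx 0), next='b' -> output (0, 'b'), add 'b' as idx 2
Step 3: w='b' (idx 2), next='b' -> output (2, 'b'), add 'bb' as idx 3
Step 4: w='bb' (idx 3), next='b' -> output (3, 'b'), add 'bbb' as idx 4
Step 5: w='b' (idx 2), next='c' -> output (2, 'c'), add 'bc' as idx 5
Step 6: w='b' (idx 2), end of input -> output (2, '')


Encoded: [(0, 'c'), (0, 'b'), (2, 'b'), (3, 'b'), (2, 'c'), (2, '')]


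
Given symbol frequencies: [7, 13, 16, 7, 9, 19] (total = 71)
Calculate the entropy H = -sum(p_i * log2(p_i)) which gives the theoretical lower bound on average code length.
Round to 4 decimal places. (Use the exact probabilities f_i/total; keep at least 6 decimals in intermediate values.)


Per-symbol terms -p_i * log2(p_i) with p_i = f_i/71:
  p = 7/71 = 0.098592: log2(p) = -3.342392, -p*log2(p) = 0.329532
  p = 13/71 = 0.183099: log2(p) = -2.449307, -p*log2(p) = 0.448465
  p = 16/71 = 0.225352: log2(p) = -2.149747, -p*log2(p) = 0.484450
  p = 7/71 = 0.098592: log2(p) = -3.342392, -p*log2(p) = 0.329532
  p = 9/71 = 0.126761: log2(p) = -2.979822, -p*log2(p) = 0.377724
  p = 19/71 = 0.267606: log2(p) = -1.901820, -p*log2(p) = 0.508938
H = 0.329532 + 0.448465 + 0.484450 + 0.329532 + 0.377724 + 0.508938 = 2.478641

H = 2.4786 bits/symbol


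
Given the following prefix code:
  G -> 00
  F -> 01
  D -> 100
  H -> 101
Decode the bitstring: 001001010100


Decoding step by step:
Bits 00 -> G
Bits 100 -> D
Bits 101 -> H
Bits 01 -> F
Bits 00 -> G


Decoded message: GDHFG


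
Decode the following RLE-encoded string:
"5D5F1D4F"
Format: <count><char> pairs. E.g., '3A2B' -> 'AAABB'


Expanding each <count><char> pair:
  5D -> 'DDDDD'
  5F -> 'FFFFF'
  1D -> 'D'
  4F -> 'FFFF'

Decoded = DDDDDFFFFFDFFFF


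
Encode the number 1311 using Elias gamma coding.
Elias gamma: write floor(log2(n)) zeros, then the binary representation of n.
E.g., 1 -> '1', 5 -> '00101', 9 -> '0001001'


num_bits = floor(log2(1311)) + 1 = 11
leading_zeros = num_bits - 1 = 10
binary(1311) = 10100011111

Elias gamma(1311) = '0000000000' + '10100011111' = 000000000010100011111 (21 bits)


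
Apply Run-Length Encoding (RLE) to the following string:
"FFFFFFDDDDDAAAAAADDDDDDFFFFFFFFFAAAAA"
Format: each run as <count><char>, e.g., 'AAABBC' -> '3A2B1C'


Scanning runs left to right:
  i=0: run of 'F' x 6 -> '6F'
  i=6: run of 'D' x 5 -> '5D'
  i=11: run of 'A' x 6 -> '6A'
  i=17: run of 'D' x 6 -> '6D'
  i=23: run of 'F' x 9 -> '9F'
  i=32: run of 'A' x 5 -> '5A'

RLE = 6F5D6A6D9F5A


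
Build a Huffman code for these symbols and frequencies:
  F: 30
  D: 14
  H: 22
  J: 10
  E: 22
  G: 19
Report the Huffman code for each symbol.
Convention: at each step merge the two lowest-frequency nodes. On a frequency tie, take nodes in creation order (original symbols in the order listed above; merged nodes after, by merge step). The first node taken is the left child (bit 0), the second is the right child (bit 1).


Huffman tree construction:
Step 1: Merge J(10) + D(14) = 24
Step 2: Merge G(19) + H(22) = 41
Step 3: Merge E(22) + (J+D)(24) = 46
Step 4: Merge F(30) + (G+H)(41) = 71
Step 5: Merge (E+(J+D))(46) + (F+(G+H))(71) = 117
Read each symbol's code off the tree from the root (left child = 0, right child = 1).

Codes:
  F: 10 (length 2)
  D: 011 (length 3)
  H: 111 (length 3)
  J: 010 (length 3)
  E: 00 (length 2)
  G: 110 (length 3)
Average code length: 299/117 = 2.5556 bits/symbol


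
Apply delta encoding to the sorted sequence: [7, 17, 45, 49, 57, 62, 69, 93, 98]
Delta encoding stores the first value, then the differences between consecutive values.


First value: 7
Deltas:
  17 - 7 = 10
  45 - 17 = 28
  49 - 45 = 4
  57 - 49 = 8
  62 - 57 = 5
  69 - 62 = 7
  93 - 69 = 24
  98 - 93 = 5


Delta encoded: [7, 10, 28, 4, 8, 5, 7, 24, 5]


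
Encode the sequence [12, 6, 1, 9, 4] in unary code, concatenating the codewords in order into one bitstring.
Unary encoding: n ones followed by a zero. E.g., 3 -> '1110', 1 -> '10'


Encode each number as n ones followed by a terminating 0:
  12 -> 1111111111110 (13 bits)
  6 -> 1111110 (7 bits)
  1 -> 10 (2 bits)
  9 -> 1111111110 (10 bits)
  4 -> 11110 (5 bits)
Total length = 13 + 7 + 2 + 10 + 5 = 37 bits.

Unary([12, 6, 1, 9, 4]) = 1111111111110111111010111111111011110 (37 bits)


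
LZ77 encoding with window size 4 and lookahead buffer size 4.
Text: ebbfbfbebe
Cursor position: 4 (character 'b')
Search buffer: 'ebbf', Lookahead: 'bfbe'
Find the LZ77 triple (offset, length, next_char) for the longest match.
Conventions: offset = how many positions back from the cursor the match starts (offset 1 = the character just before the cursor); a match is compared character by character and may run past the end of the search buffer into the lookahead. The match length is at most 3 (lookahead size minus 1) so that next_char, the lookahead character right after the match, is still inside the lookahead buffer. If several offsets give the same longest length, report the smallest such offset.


Try each offset into the search buffer:
  offset=1 (pos 3, char 'f'): match length 0
  offset=2 (pos 2, char 'b'): match length 3
  offset=3 (pos 1, char 'b'): match length 1
  offset=4 (pos 0, char 'e'): match length 0
Longest match has length 3 at offset 2.
next_char = character at position 4 + 3 = 7 -> 'e'

Best match: offset=2, length=3 (matching 'bfb' starting at position 2)
LZ77 triple: (2, 3, 'e')


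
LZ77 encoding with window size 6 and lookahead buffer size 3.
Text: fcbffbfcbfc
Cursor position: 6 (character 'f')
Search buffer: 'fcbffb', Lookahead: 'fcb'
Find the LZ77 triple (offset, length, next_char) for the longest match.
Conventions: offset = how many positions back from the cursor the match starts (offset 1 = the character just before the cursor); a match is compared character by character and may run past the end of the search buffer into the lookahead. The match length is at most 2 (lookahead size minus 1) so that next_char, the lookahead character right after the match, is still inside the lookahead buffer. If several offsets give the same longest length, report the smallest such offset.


Try each offset into the search buffer:
  offset=1 (pos 5, char 'b'): match length 0
  offset=2 (pos 4, char 'f'): match length 1
  offset=3 (pos 3, char 'f'): match length 1
  offset=4 (pos 2, char 'b'): match length 0
  offset=5 (pos 1, char 'c'): match length 0
  offset=6 (pos 0, char 'f'): match length 2
Longest match has length 2 at offset 6.
next_char = character at position 6 + 2 = 8 -> 'b'

Best match: offset=6, length=2 (matching 'fc' starting at position 0)
LZ77 triple: (6, 2, 'b')


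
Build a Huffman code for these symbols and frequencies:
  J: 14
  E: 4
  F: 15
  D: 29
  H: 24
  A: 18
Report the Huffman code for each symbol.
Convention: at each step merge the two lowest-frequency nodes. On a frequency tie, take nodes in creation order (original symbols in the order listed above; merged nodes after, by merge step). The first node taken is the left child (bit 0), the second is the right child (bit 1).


Huffman tree construction:
Step 1: Merge E(4) + J(14) = 18
Step 2: Merge F(15) + A(18) = 33
Step 3: Merge (E+J)(18) + H(24) = 42
Step 4: Merge D(29) + (F+A)(33) = 62
Step 5: Merge ((E+J)+H)(42) + (D+(F+A))(62) = 104
Read each symbol's code off the tree from the root (left child = 0, right child = 1).

Codes:
  J: 001 (length 3)
  E: 000 (length 3)
  F: 110 (length 3)
  D: 10 (length 2)
  H: 01 (length 2)
  A: 111 (length 3)
Average code length: 259/104 = 2.4904 bits/symbol


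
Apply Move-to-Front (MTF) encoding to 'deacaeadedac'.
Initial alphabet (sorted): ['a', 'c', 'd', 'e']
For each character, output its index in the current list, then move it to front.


MTF encoding:
'd': index 2 in ['a', 'c', 'd', 'e'] -> ['d', 'a', 'c', 'e']
'e': index 3 in ['d', 'a', 'c', 'e'] -> ['e', 'd', 'a', 'c']
'a': index 2 in ['e', 'd', 'a', 'c'] -> ['a', 'e', 'd', 'c']
'c': index 3 in ['a', 'e', 'd', 'c'] -> ['c', 'a', 'e', 'd']
'a': index 1 in ['c', 'a', 'e', 'd'] -> ['a', 'c', 'e', 'd']
'e': index 2 in ['a', 'c', 'e', 'd'] -> ['e', 'a', 'c', 'd']
'a': index 1 in ['e', 'a', 'c', 'd'] -> ['a', 'e', 'c', 'd']
'd': index 3 in ['a', 'e', 'c', 'd'] -> ['d', 'a', 'e', 'c']
'e': index 2 in ['d', 'a', 'e', 'c'] -> ['e', 'd', 'a', 'c']
'd': index 1 in ['e', 'd', 'a', 'c'] -> ['d', 'e', 'a', 'c']
'a': index 2 in ['d', 'e', 'a', 'c'] -> ['a', 'd', 'e', 'c']
'c': index 3 in ['a', 'd', 'e', 'c'] -> ['c', 'a', 'd', 'e']


Output: [2, 3, 2, 3, 1, 2, 1, 3, 2, 1, 2, 3]


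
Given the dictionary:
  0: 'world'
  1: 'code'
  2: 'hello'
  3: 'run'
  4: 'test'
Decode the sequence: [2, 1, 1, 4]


Look up each index in the dictionary:
  2 -> 'hello'
  1 -> 'code'
  1 -> 'code'
  4 -> 'test'

Decoded: "hello code code test"


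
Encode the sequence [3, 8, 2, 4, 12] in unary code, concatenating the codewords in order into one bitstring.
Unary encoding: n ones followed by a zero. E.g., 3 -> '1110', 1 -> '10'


Encode each number as n ones followed by a terminating 0:
  3 -> 1110 (4 bits)
  8 -> 111111110 (9 bits)
  2 -> 110 (3 bits)
  4 -> 11110 (5 bits)
  12 -> 1111111111110 (13 bits)
Total length = 4 + 9 + 3 + 5 + 13 = 34 bits.

Unary([3, 8, 2, 4, 12]) = 1110111111110110111101111111111110 (34 bits)


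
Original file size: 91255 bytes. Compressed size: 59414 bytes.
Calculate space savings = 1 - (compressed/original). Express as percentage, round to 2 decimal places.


ratio = compressed/original = 59414/91255 = 0.651077
savings = 1 - ratio = 1 - 0.651077 = 0.348923
as a percentage: 0.348923 * 100 = 34.89%

Space savings = 1 - 59414/91255 = 34.89%


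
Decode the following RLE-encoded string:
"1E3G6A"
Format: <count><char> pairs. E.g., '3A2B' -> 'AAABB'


Expanding each <count><char> pair:
  1E -> 'E'
  3G -> 'GGG'
  6A -> 'AAAAAA'

Decoded = EGGGAAAAAA


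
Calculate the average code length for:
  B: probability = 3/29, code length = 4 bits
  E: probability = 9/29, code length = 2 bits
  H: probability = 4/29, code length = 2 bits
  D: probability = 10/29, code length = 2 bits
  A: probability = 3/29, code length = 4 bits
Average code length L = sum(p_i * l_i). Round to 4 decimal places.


Weighted contributions p_i * l_i:
  B: (3/29) * 4 = 12/29
  E: (9/29) * 2 = 18/29
  H: (4/29) * 2 = 8/29
  D: (10/29) * 2 = 20/29
  A: (3/29) * 4 = 12/29
Sum = (12 + 18 + 8 + 20 + 12)/29 = 70/29

L = 70/29 = 2.4138 bits/symbol


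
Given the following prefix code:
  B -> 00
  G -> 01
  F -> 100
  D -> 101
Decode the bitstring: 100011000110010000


Decoding step by step:
Bits 100 -> F
Bits 01 -> G
Bits 100 -> F
Bits 01 -> G
Bits 100 -> F
Bits 100 -> F
Bits 00 -> B


Decoded message: FGFGFFB


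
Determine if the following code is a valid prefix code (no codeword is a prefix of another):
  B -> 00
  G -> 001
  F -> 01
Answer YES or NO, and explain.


Checking each pair (does one codeword prefix another?):
  B='00' vs G='001': prefix -- VIOLATION

NO -- this is NOT a valid prefix code. B (00) is a prefix of G (001).


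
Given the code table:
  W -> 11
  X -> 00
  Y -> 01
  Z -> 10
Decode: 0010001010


Decoding:
00 -> X
10 -> Z
00 -> X
10 -> Z
10 -> Z


Result: XZXZZ


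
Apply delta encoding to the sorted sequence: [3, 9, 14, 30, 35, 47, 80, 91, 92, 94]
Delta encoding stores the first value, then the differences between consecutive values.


First value: 3
Deltas:
  9 - 3 = 6
  14 - 9 = 5
  30 - 14 = 16
  35 - 30 = 5
  47 - 35 = 12
  80 - 47 = 33
  91 - 80 = 11
  92 - 91 = 1
  94 - 92 = 2


Delta encoded: [3, 6, 5, 16, 5, 12, 33, 11, 1, 2]


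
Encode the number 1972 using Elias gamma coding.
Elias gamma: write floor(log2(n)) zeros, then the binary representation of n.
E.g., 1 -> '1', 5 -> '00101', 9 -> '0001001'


num_bits = floor(log2(1972)) + 1 = 11
leading_zeros = num_bits - 1 = 10
binary(1972) = 11110110100

Elias gamma(1972) = '0000000000' + '11110110100' = 000000000011110110100 (21 bits)


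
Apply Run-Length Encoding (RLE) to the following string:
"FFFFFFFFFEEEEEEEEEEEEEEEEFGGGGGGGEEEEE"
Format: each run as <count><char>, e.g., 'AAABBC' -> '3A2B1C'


Scanning runs left to right:
  i=0: run of 'F' x 9 -> '9F'
  i=9: run of 'E' x 16 -> '16E'
  i=25: run of 'F' x 1 -> '1F'
  i=26: run of 'G' x 7 -> '7G'
  i=33: run of 'E' x 5 -> '5E'

RLE = 9F16E1F7G5E


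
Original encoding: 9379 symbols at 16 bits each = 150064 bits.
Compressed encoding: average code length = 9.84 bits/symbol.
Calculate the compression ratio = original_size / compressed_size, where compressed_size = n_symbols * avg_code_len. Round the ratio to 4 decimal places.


original_size = n_symbols * orig_bits = 9379 * 16 = 150064 bits
compressed_size = n_symbols * avg_code_len = 9379 * 9.84 = 92289.36 bits
ratio = original_size / compressed_size = 150064 / 92289.36 = 1.626

Compression ratio = 1.626


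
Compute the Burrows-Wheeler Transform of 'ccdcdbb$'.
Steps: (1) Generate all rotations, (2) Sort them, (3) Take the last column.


Rotations (sorted):
  0: $ccdcdbb -> last char: b
  1: b$ccdcdb -> last char: b
  2: bb$ccdcd -> last char: d
  3: ccdcdbb$ -> last char: $
  4: cdbb$ccd -> last char: d
  5: cdcdbb$c -> last char: c
  6: dbb$ccdc -> last char: c
  7: dcdbb$cc -> last char: c


BWT = bbd$dccc


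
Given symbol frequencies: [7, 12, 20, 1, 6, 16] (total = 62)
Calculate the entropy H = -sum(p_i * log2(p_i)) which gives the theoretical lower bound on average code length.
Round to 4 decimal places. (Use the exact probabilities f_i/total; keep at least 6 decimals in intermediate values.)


Per-symbol terms -p_i * log2(p_i) with p_i = f_i/62:
  p = 7/62 = 0.112903: log2(p) = -3.146841, -p*log2(p) = 0.355289
  p = 12/62 = 0.193548: log2(p) = -2.369234, -p*log2(p) = 0.458561
  p = 20/62 = 0.322581: log2(p) = -1.632268, -p*log2(p) = 0.526538
  p = 1/62 = 0.016129: log2(p) = -5.954196, -p*log2(p) = 0.096035
  p = 6/62 = 0.096774: log2(p) = -3.369234, -p*log2(p) = 0.326055
  p = 16/62 = 0.258065: log2(p) = -1.954196, -p*log2(p) = 0.504309
H = 0.355289 + 0.458561 + 0.526538 + 0.096035 + 0.326055 + 0.504309 = 2.266787

H = 2.2668 bits/symbol


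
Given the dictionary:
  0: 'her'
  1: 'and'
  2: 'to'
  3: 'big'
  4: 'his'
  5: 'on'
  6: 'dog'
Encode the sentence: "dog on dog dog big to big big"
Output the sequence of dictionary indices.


Look up each word in the dictionary:
  'dog' -> 6
  'on' -> 5
  'dog' -> 6
  'dog' -> 6
  'big' -> 3
  'to' -> 2
  'big' -> 3
  'big' -> 3

Encoded: [6, 5, 6, 6, 3, 2, 3, 3]


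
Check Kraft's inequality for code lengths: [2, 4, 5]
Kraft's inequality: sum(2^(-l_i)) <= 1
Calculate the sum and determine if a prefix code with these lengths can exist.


Sum = 2^(-2) + 2^(-4) + 2^(-5)
    = 0.25 + 0.0625 + 0.03125
    = 11/32 = 0.34375
Since 0.34375 <= 1, Kraft's inequality IS satisfied.
A prefix code with these lengths CAN exist.

Kraft sum = 0.34375. Satisfied.


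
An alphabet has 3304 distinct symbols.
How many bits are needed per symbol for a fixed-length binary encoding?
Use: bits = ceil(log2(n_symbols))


log2(3304) = 11.69
Bracket: 2^11 = 2048 < 3304 <= 2^12 = 4096
So ceil(log2(3304)) = 12

bits = ceil(log2(3304)) = ceil(11.69) = 12 bits


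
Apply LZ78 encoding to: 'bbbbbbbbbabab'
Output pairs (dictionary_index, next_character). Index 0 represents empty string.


LZ78 encoding steps:
Dictionary: {0: ''}
Step 1: w='' (idx 0), next='b' -> output (0, 'b'), add 'b' as idx 1
Step 2: w='b' (idx 1), next='b' -> output (1, 'b'), add 'bb' as idx 2
Step 3: w='bb' (idx 2), next='b' -> output (2, 'b'), add 'bbb' as idx 3
Step 4: w='bbb' (idx 3), next='a' -> output (3, 'a'), add 'bbba' as idx 4
Step 5: w='b' (idx 1), next='a' -> output (1, 'a'), add 'ba' as idx 5
Step 6: w='b' (idx 1), end of input -> output (1, '')


Encoded: [(0, 'b'), (1, 'b'), (2, 'b'), (3, 'a'), (1, 'a'), (1, '')]


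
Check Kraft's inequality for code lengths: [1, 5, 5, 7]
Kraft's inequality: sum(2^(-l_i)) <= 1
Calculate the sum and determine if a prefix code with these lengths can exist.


Sum = 2^(-1) + 2^(-5) + 2^(-5) + 2^(-7)
    = 0.5 + 0.03125 + 0.03125 + 0.0078125
    = 73/128 = 0.5703125
Since 0.5703125 <= 1, Kraft's inequality IS satisfied.
A prefix code with these lengths CAN exist.

Kraft sum = 0.5703125. Satisfied.


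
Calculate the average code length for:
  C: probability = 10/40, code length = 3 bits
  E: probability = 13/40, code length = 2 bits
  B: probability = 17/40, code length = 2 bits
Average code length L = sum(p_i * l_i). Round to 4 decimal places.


Weighted contributions p_i * l_i:
  C: (10/40) * 3 = 30/40
  E: (13/40) * 2 = 26/40
  B: (17/40) * 2 = 34/40
Sum = (30 + 26 + 34)/40 = 90/40

L = 90/40 = 2.2500 bits/symbol


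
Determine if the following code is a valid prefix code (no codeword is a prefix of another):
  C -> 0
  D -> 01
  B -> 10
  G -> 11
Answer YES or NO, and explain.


Checking each pair (does one codeword prefix another?):
  C='0' vs D='01': prefix -- VIOLATION

NO -- this is NOT a valid prefix code. C (0) is a prefix of D (01).


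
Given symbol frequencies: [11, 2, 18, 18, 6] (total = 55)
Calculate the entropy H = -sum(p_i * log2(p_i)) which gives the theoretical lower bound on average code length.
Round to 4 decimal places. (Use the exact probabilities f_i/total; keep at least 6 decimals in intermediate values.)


Per-symbol terms -p_i * log2(p_i) with p_i = f_i/55:
  p = 11/55 = 0.200000: log2(p) = -2.321928, -p*log2(p) = 0.464386
  p = 2/55 = 0.036364: log2(p) = -4.781360, -p*log2(p) = 0.173868
  p = 18/55 = 0.327273: log2(p) = -1.611435, -p*log2(p) = 0.527379
  p = 18/55 = 0.327273: log2(p) = -1.611435, -p*log2(p) = 0.527379
  p = 6/55 = 0.109091: log2(p) = -3.196397, -p*log2(p) = 0.348698
H = 0.464386 + 0.173868 + 0.527379 + 0.527379 + 0.348698 = 2.041710

H = 2.0417 bits/symbol


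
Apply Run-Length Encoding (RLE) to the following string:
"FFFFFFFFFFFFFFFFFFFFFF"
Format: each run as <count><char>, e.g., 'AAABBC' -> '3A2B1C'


Scanning runs left to right:
  i=0: run of 'F' x 22 -> '22F'

RLE = 22F


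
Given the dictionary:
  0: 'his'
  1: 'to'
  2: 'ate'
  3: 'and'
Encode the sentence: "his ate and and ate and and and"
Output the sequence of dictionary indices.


Look up each word in the dictionary:
  'his' -> 0
  'ate' -> 2
  'and' -> 3
  'and' -> 3
  'ate' -> 2
  'and' -> 3
  'and' -> 3
  'and' -> 3

Encoded: [0, 2, 3, 3, 2, 3, 3, 3]


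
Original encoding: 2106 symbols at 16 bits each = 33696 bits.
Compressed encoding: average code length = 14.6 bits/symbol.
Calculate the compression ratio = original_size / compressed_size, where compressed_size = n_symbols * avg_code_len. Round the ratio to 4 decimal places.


original_size = n_symbols * orig_bits = 2106 * 16 = 33696 bits
compressed_size = n_symbols * avg_code_len = 2106 * 14.6 = 30747.6 bits
ratio = original_size / compressed_size = 33696 / 30747.6 = 1.0959

Compression ratio = 1.0959


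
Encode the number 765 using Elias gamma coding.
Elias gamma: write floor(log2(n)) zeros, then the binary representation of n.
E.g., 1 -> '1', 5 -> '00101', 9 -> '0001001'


num_bits = floor(log2(765)) + 1 = 10
leading_zeros = num_bits - 1 = 9
binary(765) = 1011111101

Elias gamma(765) = '000000000' + '1011111101' = 0000000001011111101 (19 bits)


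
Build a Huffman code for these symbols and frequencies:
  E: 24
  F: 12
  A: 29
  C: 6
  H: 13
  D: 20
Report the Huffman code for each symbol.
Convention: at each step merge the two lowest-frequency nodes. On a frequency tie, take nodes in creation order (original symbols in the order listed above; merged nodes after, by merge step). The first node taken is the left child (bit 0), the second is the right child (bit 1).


Huffman tree construction:
Step 1: Merge C(6) + F(12) = 18
Step 2: Merge H(13) + (C+F)(18) = 31
Step 3: Merge D(20) + E(24) = 44
Step 4: Merge A(29) + (H+(C+F))(31) = 60
Step 5: Merge (D+E)(44) + (A+(H+(C+F)))(60) = 104
Read each symbol's code off the tree from the root (left child = 0, right child = 1).

Codes:
  E: 01 (length 2)
  F: 1111 (length 4)
  A: 10 (length 2)
  C: 1110 (length 4)
  H: 110 (length 3)
  D: 00 (length 2)
Average code length: 257/104 = 2.4712 bits/symbol


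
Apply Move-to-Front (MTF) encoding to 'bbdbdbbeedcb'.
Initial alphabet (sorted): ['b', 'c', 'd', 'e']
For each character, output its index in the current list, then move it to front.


MTF encoding:
'b': index 0 in ['b', 'c', 'd', 'e'] -> ['b', 'c', 'd', 'e']
'b': index 0 in ['b', 'c', 'd', 'e'] -> ['b', 'c', 'd', 'e']
'd': index 2 in ['b', 'c', 'd', 'e'] -> ['d', 'b', 'c', 'e']
'b': index 1 in ['d', 'b', 'c', 'e'] -> ['b', 'd', 'c', 'e']
'd': index 1 in ['b', 'd', 'c', 'e'] -> ['d', 'b', 'c', 'e']
'b': index 1 in ['d', 'b', 'c', 'e'] -> ['b', 'd', 'c', 'e']
'b': index 0 in ['b', 'd', 'c', 'e'] -> ['b', 'd', 'c', 'e']
'e': index 3 in ['b', 'd', 'c', 'e'] -> ['e', 'b', 'd', 'c']
'e': index 0 in ['e', 'b', 'd', 'c'] -> ['e', 'b', 'd', 'c']
'd': index 2 in ['e', 'b', 'd', 'c'] -> ['d', 'e', 'b', 'c']
'c': index 3 in ['d', 'e', 'b', 'c'] -> ['c', 'd', 'e', 'b']
'b': index 3 in ['c', 'd', 'e', 'b'] -> ['b', 'c', 'd', 'e']


Output: [0, 0, 2, 1, 1, 1, 0, 3, 0, 2, 3, 3]


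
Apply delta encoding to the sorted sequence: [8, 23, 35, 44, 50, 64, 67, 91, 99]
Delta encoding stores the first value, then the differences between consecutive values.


First value: 8
Deltas:
  23 - 8 = 15
  35 - 23 = 12
  44 - 35 = 9
  50 - 44 = 6
  64 - 50 = 14
  67 - 64 = 3
  91 - 67 = 24
  99 - 91 = 8


Delta encoded: [8, 15, 12, 9, 6, 14, 3, 24, 8]


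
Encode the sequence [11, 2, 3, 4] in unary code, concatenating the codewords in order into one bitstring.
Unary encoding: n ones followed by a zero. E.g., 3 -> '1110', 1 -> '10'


Encode each number as n ones followed by a terminating 0:
  11 -> 111111111110 (12 bits)
  2 -> 110 (3 bits)
  3 -> 1110 (4 bits)
  4 -> 11110 (5 bits)
Total length = 12 + 3 + 4 + 5 = 24 bits.

Unary([11, 2, 3, 4]) = 111111111110110111011110 (24 bits)


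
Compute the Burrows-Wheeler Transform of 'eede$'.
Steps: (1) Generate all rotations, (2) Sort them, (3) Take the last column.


Rotations (sorted):
  0: $eede -> last char: e
  1: de$ee -> last char: e
  2: e$eed -> last char: d
  3: ede$e -> last char: e
  4: eede$ -> last char: $


BWT = eede$


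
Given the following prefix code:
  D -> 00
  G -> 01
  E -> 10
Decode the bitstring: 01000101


Decoding step by step:
Bits 01 -> G
Bits 00 -> D
Bits 01 -> G
Bits 01 -> G


Decoded message: GDGG


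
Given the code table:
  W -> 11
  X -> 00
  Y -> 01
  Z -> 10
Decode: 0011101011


Decoding:
00 -> X
11 -> W
10 -> Z
10 -> Z
11 -> W


Result: XWZZW


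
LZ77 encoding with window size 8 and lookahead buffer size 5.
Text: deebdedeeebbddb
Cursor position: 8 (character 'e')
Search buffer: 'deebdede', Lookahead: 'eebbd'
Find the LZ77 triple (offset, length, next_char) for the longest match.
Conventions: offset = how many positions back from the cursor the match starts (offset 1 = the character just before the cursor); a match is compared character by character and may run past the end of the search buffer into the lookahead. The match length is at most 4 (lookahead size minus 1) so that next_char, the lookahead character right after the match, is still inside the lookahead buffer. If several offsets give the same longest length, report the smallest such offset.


Try each offset into the search buffer:
  offset=1 (pos 7, char 'e'): match length 2
  offset=2 (pos 6, char 'd'): match length 0
  offset=3 (pos 5, char 'e'): match length 1
  offset=4 (pos 4, char 'd'): match length 0
  offset=5 (pos 3, char 'b'): match length 0
  offset=6 (pos 2, char 'e'): match length 1
  offset=7 (pos 1, char 'e'): match length 3
  offset=8 (pos 0, char 'd'): match length 0
Longest match has length 3 at offset 7.
next_char = character at position 8 + 3 = 11 -> 'b'

Best match: offset=7, length=3 (matching 'eeb' starting at position 1)
LZ77 triple: (7, 3, 'b')


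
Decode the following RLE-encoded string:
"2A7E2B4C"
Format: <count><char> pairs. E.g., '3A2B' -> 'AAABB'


Expanding each <count><char> pair:
  2A -> 'AA'
  7E -> 'EEEEEEE'
  2B -> 'BB'
  4C -> 'CCCC'

Decoded = AAEEEEEEEBBCCCC


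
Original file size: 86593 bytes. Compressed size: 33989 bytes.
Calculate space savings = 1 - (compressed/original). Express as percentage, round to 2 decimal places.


ratio = compressed/original = 33989/86593 = 0.392514
savings = 1 - ratio = 1 - 0.392514 = 0.607486
as a percentage: 0.607486 * 100 = 60.75%

Space savings = 1 - 33989/86593 = 60.75%


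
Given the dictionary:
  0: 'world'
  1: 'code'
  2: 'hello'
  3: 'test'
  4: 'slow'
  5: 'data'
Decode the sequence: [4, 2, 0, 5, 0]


Look up each index in the dictionary:
  4 -> 'slow'
  2 -> 'hello'
  0 -> 'world'
  5 -> 'data'
  0 -> 'world'

Decoded: "slow hello world data world"


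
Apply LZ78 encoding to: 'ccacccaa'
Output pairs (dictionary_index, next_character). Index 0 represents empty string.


LZ78 encoding steps:
Dictionary: {0: ''}
Step 1: w='' (idx 0), next='c' -> output (0, 'c'), add 'c' as idx 1
Step 2: w='c' (idx 1), next='a' -> output (1, 'a'), add 'ca' as idx 2
Step 3: w='c' (idx 1), next='c' -> output (1, 'c'), add 'cc' as idx 3
Step 4: w='ca' (idx 2), next='a' -> output (2, 'a'), add 'caa' as idx 4


Encoded: [(0, 'c'), (1, 'a'), (1, 'c'), (2, 'a')]


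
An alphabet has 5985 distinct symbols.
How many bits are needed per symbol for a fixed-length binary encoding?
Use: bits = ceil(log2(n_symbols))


log2(5985) = 12.5471
Bracket: 2^12 = 4096 < 5985 <= 2^13 = 8192
So ceil(log2(5985)) = 13

bits = ceil(log2(5985)) = ceil(12.5471) = 13 bits


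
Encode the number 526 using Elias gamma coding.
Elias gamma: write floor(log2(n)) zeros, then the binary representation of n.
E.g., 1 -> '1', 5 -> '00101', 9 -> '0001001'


num_bits = floor(log2(526)) + 1 = 10
leading_zeros = num_bits - 1 = 9
binary(526) = 1000001110

Elias gamma(526) = '000000000' + '1000001110' = 0000000001000001110 (19 bits)


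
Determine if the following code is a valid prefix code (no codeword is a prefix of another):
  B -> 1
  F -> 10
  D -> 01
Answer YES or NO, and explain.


Checking each pair (does one codeword prefix another?):
  B='1' vs F='10': prefix -- VIOLATION

NO -- this is NOT a valid prefix code. B (1) is a prefix of F (10).


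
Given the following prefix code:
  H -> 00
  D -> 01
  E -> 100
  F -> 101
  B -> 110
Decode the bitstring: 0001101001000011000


Decoding step by step:
Bits 00 -> H
Bits 01 -> D
Bits 101 -> F
Bits 00 -> H
Bits 100 -> E
Bits 00 -> H
Bits 110 -> B
Bits 00 -> H


Decoded message: HDFHEHBH


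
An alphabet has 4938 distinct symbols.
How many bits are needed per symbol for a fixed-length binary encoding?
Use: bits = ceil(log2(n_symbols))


log2(4938) = 12.2697
Bracket: 2^12 = 4096 < 4938 <= 2^13 = 8192
So ceil(log2(4938)) = 13

bits = ceil(log2(4938)) = ceil(12.2697) = 13 bits


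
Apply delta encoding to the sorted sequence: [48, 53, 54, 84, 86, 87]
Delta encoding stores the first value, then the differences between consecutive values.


First value: 48
Deltas:
  53 - 48 = 5
  54 - 53 = 1
  84 - 54 = 30
  86 - 84 = 2
  87 - 86 = 1


Delta encoded: [48, 5, 1, 30, 2, 1]


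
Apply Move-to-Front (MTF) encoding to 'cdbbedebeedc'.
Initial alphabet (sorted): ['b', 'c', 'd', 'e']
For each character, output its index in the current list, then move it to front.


MTF encoding:
'c': index 1 in ['b', 'c', 'd', 'e'] -> ['c', 'b', 'd', 'e']
'd': index 2 in ['c', 'b', 'd', 'e'] -> ['d', 'c', 'b', 'e']
'b': index 2 in ['d', 'c', 'b', 'e'] -> ['b', 'd', 'c', 'e']
'b': index 0 in ['b', 'd', 'c', 'e'] -> ['b', 'd', 'c', 'e']
'e': index 3 in ['b', 'd', 'c', 'e'] -> ['e', 'b', 'd', 'c']
'd': index 2 in ['e', 'b', 'd', 'c'] -> ['d', 'e', 'b', 'c']
'e': index 1 in ['d', 'e', 'b', 'c'] -> ['e', 'd', 'b', 'c']
'b': index 2 in ['e', 'd', 'b', 'c'] -> ['b', 'e', 'd', 'c']
'e': index 1 in ['b', 'e', 'd', 'c'] -> ['e', 'b', 'd', 'c']
'e': index 0 in ['e', 'b', 'd', 'c'] -> ['e', 'b', 'd', 'c']
'd': index 2 in ['e', 'b', 'd', 'c'] -> ['d', 'e', 'b', 'c']
'c': index 3 in ['d', 'e', 'b', 'c'] -> ['c', 'd', 'e', 'b']


Output: [1, 2, 2, 0, 3, 2, 1, 2, 1, 0, 2, 3]


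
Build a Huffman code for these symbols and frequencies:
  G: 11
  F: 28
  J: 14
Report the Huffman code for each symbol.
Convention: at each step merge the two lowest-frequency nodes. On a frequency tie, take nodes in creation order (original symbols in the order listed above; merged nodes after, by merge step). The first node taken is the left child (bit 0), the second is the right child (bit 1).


Huffman tree construction:
Step 1: Merge G(11) + J(14) = 25
Step 2: Merge (G+J)(25) + F(28) = 53
Read each symbol's code off the tree from the root (left child = 0, right child = 1).

Codes:
  G: 00 (length 2)
  F: 1 (length 1)
  J: 01 (length 2)
Average code length: 78/53 = 1.4717 bits/symbol


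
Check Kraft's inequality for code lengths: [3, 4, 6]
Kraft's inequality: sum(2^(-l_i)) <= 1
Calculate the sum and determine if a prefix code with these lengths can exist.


Sum = 2^(-3) + 2^(-4) + 2^(-6)
    = 0.125 + 0.0625 + 0.015625
    = 13/64 = 0.203125
Since 0.203125 <= 1, Kraft's inequality IS satisfied.
A prefix code with these lengths CAN exist.

Kraft sum = 0.203125. Satisfied.


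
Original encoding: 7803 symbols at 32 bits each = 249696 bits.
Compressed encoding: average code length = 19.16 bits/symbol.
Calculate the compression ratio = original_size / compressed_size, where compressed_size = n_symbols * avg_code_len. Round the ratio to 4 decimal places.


original_size = n_symbols * orig_bits = 7803 * 32 = 249696 bits
compressed_size = n_symbols * avg_code_len = 7803 * 19.16 = 149505.48 bits
ratio = original_size / compressed_size = 249696 / 149505.48 = 1.6701

Compression ratio = 1.6701


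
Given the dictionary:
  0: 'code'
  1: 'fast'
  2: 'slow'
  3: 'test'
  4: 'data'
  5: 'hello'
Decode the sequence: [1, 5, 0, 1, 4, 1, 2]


Look up each index in the dictionary:
  1 -> 'fast'
  5 -> 'hello'
  0 -> 'code'
  1 -> 'fast'
  4 -> 'data'
  1 -> 'fast'
  2 -> 'slow'

Decoded: "fast hello code fast data fast slow"


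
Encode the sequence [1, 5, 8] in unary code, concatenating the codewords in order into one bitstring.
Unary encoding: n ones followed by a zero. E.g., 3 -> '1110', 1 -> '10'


Encode each number as n ones followed by a terminating 0:
  1 -> 10 (2 bits)
  5 -> 111110 (6 bits)
  8 -> 111111110 (9 bits)
Total length = 2 + 6 + 9 = 17 bits.

Unary([1, 5, 8]) = 10111110111111110 (17 bits)


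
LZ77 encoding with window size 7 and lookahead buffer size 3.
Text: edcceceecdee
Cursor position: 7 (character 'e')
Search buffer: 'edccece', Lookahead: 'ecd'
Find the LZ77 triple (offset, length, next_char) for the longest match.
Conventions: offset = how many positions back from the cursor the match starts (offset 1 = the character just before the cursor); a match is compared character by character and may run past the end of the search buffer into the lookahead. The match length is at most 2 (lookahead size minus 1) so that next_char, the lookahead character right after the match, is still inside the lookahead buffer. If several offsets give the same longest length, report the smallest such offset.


Try each offset into the search buffer:
  offset=1 (pos 6, char 'e'): match length 1
  offset=2 (pos 5, char 'c'): match length 0
  offset=3 (pos 4, char 'e'): match length 2
  offset=4 (pos 3, char 'c'): match length 0
  offset=5 (pos 2, char 'c'): match length 0
  offset=6 (pos 1, char 'd'): match length 0
  offset=7 (pos 0, char 'e'): match length 1
Longest match has length 2 at offset 3.
next_char = character at position 7 + 2 = 9 -> 'd'

Best match: offset=3, length=2 (matching 'ec' starting at position 4)
LZ77 triple: (3, 2, 'd')


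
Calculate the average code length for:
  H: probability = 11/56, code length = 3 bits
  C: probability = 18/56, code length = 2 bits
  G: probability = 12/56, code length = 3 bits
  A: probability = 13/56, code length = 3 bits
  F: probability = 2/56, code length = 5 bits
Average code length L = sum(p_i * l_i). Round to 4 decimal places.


Weighted contributions p_i * l_i:
  H: (11/56) * 3 = 33/56
  C: (18/56) * 2 = 36/56
  G: (12/56) * 3 = 36/56
  A: (13/56) * 3 = 39/56
  F: (2/56) * 5 = 10/56
Sum = (33 + 36 + 36 + 39 + 10)/56 = 154/56

L = 154/56 = 2.7500 bits/symbol


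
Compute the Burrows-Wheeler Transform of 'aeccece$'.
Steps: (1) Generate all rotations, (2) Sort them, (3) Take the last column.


Rotations (sorted):
  0: $aeccece -> last char: e
  1: aeccece$ -> last char: $
  2: ccece$ae -> last char: e
  3: ce$aecce -> last char: e
  4: cece$aec -> last char: c
  5: e$aeccec -> last char: c
  6: eccece$a -> last char: a
  7: ece$aecc -> last char: c


BWT = e$eeccac


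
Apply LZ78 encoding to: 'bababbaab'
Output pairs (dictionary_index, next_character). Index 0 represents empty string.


LZ78 encoding steps:
Dictionary: {0: ''}
Step 1: w='' (idx 0), next='b' -> output (0, 'b'), add 'b' as idx 1
Step 2: w='' (idx 0), next='a' -> output (0, 'a'), add 'a' as idx 2
Step 3: w='b' (idx 1), next='a' -> output (1, 'a'), add 'ba' as idx 3
Step 4: w='b' (idx 1), next='b' -> output (1, 'b'), add 'bb' as idx 4
Step 5: w='a' (idx 2), next='a' -> output (2, 'a'), add 'aa' as idx 5
Step 6: w='b' (idx 1), end of input -> output (1, '')


Encoded: [(0, 'b'), (0, 'a'), (1, 'a'), (1, 'b'), (2, 'a'), (1, '')]


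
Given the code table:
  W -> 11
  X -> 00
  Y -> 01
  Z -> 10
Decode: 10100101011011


Decoding:
10 -> Z
10 -> Z
01 -> Y
01 -> Y
01 -> Y
10 -> Z
11 -> W


Result: ZZYYYZW


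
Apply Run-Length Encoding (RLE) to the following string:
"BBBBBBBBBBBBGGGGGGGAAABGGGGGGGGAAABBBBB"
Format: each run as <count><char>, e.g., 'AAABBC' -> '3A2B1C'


Scanning runs left to right:
  i=0: run of 'B' x 12 -> '12B'
  i=12: run of 'G' x 7 -> '7G'
  i=19: run of 'A' x 3 -> '3A'
  i=22: run of 'B' x 1 -> '1B'
  i=23: run of 'G' x 8 -> '8G'
  i=31: run of 'A' x 3 -> '3A'
  i=34: run of 'B' x 5 -> '5B'

RLE = 12B7G3A1B8G3A5B


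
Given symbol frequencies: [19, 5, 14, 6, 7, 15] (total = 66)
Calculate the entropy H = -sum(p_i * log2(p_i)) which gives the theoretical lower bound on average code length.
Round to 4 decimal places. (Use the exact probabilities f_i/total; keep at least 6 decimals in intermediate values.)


Per-symbol terms -p_i * log2(p_i) with p_i = f_i/66:
  p = 19/66 = 0.287879: log2(p) = -1.796467, -p*log2(p) = 0.517165
  p = 5/66 = 0.075758: log2(p) = -3.722466, -p*log2(p) = 0.282005
  p = 14/66 = 0.212121: log2(p) = -2.237039, -p*log2(p) = 0.474523
  p = 6/66 = 0.090909: log2(p) = -3.459432, -p*log2(p) = 0.314494
  p = 7/66 = 0.106061: log2(p) = -3.237039, -p*log2(p) = 0.343322
  p = 15/66 = 0.227273: log2(p) = -2.137504, -p*log2(p) = 0.485796
H = 0.517165 + 0.282005 + 0.474523 + 0.314494 + 0.343322 + 0.485796 = 2.417305

H = 2.4173 bits/symbol


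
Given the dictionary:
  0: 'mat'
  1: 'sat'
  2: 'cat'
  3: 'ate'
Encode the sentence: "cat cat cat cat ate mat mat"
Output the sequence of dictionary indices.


Look up each word in the dictionary:
  'cat' -> 2
  'cat' -> 2
  'cat' -> 2
  'cat' -> 2
  'ate' -> 3
  'mat' -> 0
  'mat' -> 0

Encoded: [2, 2, 2, 2, 3, 0, 0]


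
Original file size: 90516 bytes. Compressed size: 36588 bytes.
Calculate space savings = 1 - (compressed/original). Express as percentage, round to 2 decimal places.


ratio = compressed/original = 36588/90516 = 0.404216
savings = 1 - ratio = 1 - 0.404216 = 0.595784
as a percentage: 0.595784 * 100 = 59.58%

Space savings = 1 - 36588/90516 = 59.58%
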